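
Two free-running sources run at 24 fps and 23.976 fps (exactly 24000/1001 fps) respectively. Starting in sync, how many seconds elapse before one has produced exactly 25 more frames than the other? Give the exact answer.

The gap grows by |24000/1001 − 24| = 24/1001 frames per second.
Time for a 25-frame gap: 25 ÷ (24/1001) = 25025/24 s.

25025/24 seconds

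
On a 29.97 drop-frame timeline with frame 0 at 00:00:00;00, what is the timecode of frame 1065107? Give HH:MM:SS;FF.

Ten DF minutes hold 17982 frames, so frame 1065107 lies in block 59 (frames 1060938–1078919) with 4169 frames into that block.
The block's first minute is 1800 frames and the rest 1798 each; 4169 frames reaches minute 2, so 59 × 18 + 2 × 2 = 1066 labels have been skipped so far.
Adding those back, label number 1065107 + 1066 = 1066173 at 30 labels/s is 35539 s + 3 f = 9 h 52 min 19 s frame 3, i.e. 09:52:19;03.

09:52:19;03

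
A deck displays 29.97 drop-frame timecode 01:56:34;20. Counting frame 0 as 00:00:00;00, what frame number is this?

209630

As if non-drop at 30 labels/s: (1 × 3600 + 56 × 60 + 34) × 30 + 20 = 209840.
Minute boundaries passed: 116; those not divisible by 10: 116 − 11 = 105; dropped labels = 2 × 105 = 210.
Actual frame index = 209840 − 210 = 209630.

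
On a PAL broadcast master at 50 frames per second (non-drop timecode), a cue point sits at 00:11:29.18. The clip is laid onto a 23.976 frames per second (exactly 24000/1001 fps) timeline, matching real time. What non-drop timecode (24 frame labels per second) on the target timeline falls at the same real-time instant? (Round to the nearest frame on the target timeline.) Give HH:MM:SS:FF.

Source frame index: (0×3600 + 11×60 + 29) × 50 + 18 = 34468.
Real time: 34468 / (50) = 17234/25 s.
Target frame: (17234/25) × (24000/1001) = 2363520/143 ≈ 16528.112 → 16528.
At 24 labels/s: frame 16528 → 00:11:28:16.

00:11:28:16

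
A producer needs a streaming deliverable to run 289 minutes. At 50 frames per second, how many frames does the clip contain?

289 min = 17340 s.
Frames = 17340 × 50 = 867000.

867000 frames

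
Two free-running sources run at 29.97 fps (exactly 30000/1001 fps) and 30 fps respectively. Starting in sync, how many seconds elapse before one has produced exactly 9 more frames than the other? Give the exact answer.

300.3 seconds

The gap grows by |30 − 30000/1001| = 30/1001 frames per second.
Time for a 9-frame gap: 9 ÷ (30/1001) = 300.3 s.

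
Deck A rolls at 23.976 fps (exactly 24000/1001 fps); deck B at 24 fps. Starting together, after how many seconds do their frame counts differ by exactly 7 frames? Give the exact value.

The gap grows by |24 − 24000/1001| = 24/1001 frames per second.
Time for a 7-frame gap: 7 ÷ (24/1001) = 7007/24 s.

7007/24 seconds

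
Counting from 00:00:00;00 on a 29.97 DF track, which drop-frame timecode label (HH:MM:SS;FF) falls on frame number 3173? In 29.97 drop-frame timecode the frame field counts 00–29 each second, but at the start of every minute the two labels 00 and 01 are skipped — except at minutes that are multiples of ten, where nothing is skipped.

Each 10-minute DF block holds 10 × 60 × 30 − 9 × 2 = 17982 frames. 3173 ÷ 17982 → 0 full blocks, remainder 3173.
Within the partial block the first minute is 1800 frames and each further minute 1798, so 1 further minute boundary passed. Total skipped labels = 18 × 0 + 2 × 1 = 2.
Non-drop label index = 3173 + 2 = 3175; at 30 labels/s that is 00:01:45:25, i.e. DF 00:01:45;25.

00:01:45;25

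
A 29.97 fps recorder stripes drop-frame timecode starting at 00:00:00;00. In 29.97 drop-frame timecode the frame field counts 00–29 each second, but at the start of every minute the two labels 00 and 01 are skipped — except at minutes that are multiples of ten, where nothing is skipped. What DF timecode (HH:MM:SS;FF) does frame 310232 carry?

Ten DF minutes hold 17982 frames, so frame 310232 lies in block 17 (frames 305694–323675) with 4538 frames into that block.
The block's first minute is 1800 frames and the rest 1798 each; 4538 frames reaches minute 2, so 17 × 18 + 2 × 2 = 310 labels have been skipped so far.
Adding those back, label number 310232 + 310 = 310542 at 30 labels/s is 10351 s + 12 f = 2 h 52 min 31 s frame 12, i.e. 02:52:31;12.

02:52:31;12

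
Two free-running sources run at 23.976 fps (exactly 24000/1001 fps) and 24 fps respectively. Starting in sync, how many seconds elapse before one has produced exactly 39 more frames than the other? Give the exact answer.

The gap grows by |24 − 24000/1001| = 24/1001 frames per second.
Time for a 39-frame gap: 39 ÷ (24/1001) = 1626.625 s.

1626.625 seconds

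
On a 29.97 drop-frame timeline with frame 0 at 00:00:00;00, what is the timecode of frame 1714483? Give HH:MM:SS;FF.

Ten DF minutes hold 17982 frames, so frame 1714483 lies in block 95 (frames 1708290–1726271) with 6193 frames into that block.
The block's first minute is 1800 frames and the rest 1798 each; 6193 frames reaches minute 3, so 95 × 18 + 3 × 2 = 1716 labels have been skipped so far.
Adding those back, label number 1714483 + 1716 = 1716199 at 30 labels/s is 57206 s + 19 f = 15 h 53 min 26 s frame 19, i.e. 15:53:26;19.

15:53:26;19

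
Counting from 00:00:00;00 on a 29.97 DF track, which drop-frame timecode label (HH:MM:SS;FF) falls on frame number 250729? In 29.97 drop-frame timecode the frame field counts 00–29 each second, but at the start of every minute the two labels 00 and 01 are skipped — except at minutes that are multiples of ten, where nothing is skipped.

02:19:26;01

Each 10-minute DF block holds 10 × 60 × 30 − 9 × 2 = 17982 frames. 250729 ÷ 17982 → 13 full blocks, remainder 16963.
Within the partial block the first minute is 1800 frames and each further minute 1798, so 9 further minute boundaries passed. Total skipped labels = 18 × 13 + 2 × 9 = 252.
Non-drop label index = 250729 + 252 = 250981; at 30 labels/s that is 02:19:26:01, i.e. DF 02:19:26;01.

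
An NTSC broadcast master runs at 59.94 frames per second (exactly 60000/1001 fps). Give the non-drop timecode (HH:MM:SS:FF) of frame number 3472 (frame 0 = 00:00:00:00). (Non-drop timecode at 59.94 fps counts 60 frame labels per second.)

3472 ÷ 60 = 57 full seconds, remainder 52 frames.
57 s = 0 h 0 min 57 s.
Timecode: 00:00:57:52.

00:00:57:52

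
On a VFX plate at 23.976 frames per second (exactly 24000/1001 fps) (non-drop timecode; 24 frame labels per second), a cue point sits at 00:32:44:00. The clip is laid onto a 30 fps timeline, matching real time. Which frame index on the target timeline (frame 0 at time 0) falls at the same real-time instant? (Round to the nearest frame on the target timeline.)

frame 58979

Source frame index: (0×3600 + 32×60 + 44) × 24 + 0 = 47136.
Real time: 47136 / (24000/1001) = 491491/250 s.
Target frame: (491491/250) × (30) = 1474473/25 ≈ 58978.920 → 58979.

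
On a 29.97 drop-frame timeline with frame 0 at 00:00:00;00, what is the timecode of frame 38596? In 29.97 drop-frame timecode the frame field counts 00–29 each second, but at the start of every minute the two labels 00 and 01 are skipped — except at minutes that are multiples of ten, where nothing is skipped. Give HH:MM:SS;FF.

Ten DF minutes hold 17982 frames, so frame 38596 lies in block 2 (frames 35964–53945) with 2632 frames into that block.
The block's first minute is 1800 frames and the rest 1798 each; 2632 frames reaches minute 1, so 2 × 18 + 1 × 2 = 38 labels have been skipped so far.
Adding those back, label number 38596 + 38 = 38634 at 30 labels/s is 1287 s + 24 f = 0 h 21 min 27 s frame 24, i.e. 00:21:27;24.

00:21:27;24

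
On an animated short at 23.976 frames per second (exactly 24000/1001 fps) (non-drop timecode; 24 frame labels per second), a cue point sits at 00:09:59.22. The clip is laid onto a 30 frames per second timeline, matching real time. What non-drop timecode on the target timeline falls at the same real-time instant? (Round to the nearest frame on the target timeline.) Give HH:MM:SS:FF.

Source frame index: (0×3600 + 9×60 + 59) × 24 + 22 = 14398.
Real time: 14398 / (24000/1001) = 7206199/12000 s.
Target frame: (7206199/12000) × (30) = 7206199/400 ≈ 18015.498 → 18015.
At 30 labels/s: frame 18015 → 00:10:00:15.

00:10:00:15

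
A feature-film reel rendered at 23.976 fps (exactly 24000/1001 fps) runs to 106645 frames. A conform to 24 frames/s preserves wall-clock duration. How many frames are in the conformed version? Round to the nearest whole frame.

106752 frames

Frames at target rate = 106645 × (24) / (24000/1001) = 21350329/200 ≈ 106751.645.
Nearest whole frame: 106752.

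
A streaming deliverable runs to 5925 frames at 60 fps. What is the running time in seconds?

98.75 seconds

Running time = 5925 / (60) = 98.75 s.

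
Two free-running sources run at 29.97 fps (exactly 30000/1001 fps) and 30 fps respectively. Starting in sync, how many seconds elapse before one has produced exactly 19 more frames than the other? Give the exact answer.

19019/30 seconds

The gap grows by |30 − 30000/1001| = 30/1001 frames per second.
Time for a 19-frame gap: 19 ÷ (30/1001) = 19019/30 s.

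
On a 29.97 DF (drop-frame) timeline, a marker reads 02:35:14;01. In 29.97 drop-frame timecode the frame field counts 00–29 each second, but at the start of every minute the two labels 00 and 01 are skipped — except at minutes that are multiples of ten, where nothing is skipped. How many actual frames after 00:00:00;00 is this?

Complete 10-minute blocks: 15, each 17982 frames → 269730.
Remaining 5 whole minutes in the current block: 1800 + 4 × 1798 = 8992 frames.
Within the current minute: 14 × 30 + 1 − 2 = 419 (labels ;00/;01 skipped at this minute). Total = 269730 + 8992 + 419 = 279141.

279141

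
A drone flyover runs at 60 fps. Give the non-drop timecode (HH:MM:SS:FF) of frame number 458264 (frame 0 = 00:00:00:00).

02:07:17:44

458264 ÷ 60 = 7637 full seconds, remainder 44 frames.
7637 s = 2 h 7 min 17 s.
Timecode: 02:07:17:44.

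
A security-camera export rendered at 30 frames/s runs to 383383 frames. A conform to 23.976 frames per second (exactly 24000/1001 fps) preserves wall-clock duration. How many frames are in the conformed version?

Target frames = source frames × (target rate / source rate) = 383383 × (24000/1001)/(30) = 383383 × 800/1001 = 306400.

306400 frames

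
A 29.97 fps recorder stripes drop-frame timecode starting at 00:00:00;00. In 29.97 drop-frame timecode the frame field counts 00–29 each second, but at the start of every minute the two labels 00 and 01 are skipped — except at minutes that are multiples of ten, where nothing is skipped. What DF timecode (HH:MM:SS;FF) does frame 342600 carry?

03:10:31;12

Each 10-minute DF block holds 10 × 60 × 30 − 9 × 2 = 17982 frames. 342600 ÷ 17982 → 19 full blocks, remainder 942.
Within the partial block the first minute is 1800 frames and each further minute 1798, so 0 further minute boundaries passed. Total skipped labels = 18 × 19 + 2 × 0 = 342.
Non-drop label index = 342600 + 342 = 342942; at 30 labels/s that is 03:10:31:12, i.e. DF 03:10:31;12.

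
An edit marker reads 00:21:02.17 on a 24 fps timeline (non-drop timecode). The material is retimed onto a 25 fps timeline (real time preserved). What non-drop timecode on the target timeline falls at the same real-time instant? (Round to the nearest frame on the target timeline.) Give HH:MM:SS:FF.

00:21:02:18

Source frame index: (0×3600 + 21×60 + 2) × 24 + 17 = 30305.
Real time: 30305 / (24) = 30305/24 s.
Target frame: (30305/24) × (25) = 757625/24 ≈ 31567.708 → 31568.
At 25 labels/s: frame 31568 → 00:21:02:18.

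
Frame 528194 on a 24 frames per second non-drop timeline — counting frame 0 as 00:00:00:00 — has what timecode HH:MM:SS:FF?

528194 ÷ 24 = 22008 full seconds, remainder 2 frames.
22008 s = 6 h 6 min 48 s.
Timecode: 06:06:48:02.

06:06:48:02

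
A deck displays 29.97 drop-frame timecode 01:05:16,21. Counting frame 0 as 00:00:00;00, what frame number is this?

117383

Complete 10-minute blocks: 6, each 17982 frames → 107892.
Remaining 5 whole minutes in the current block: 1800 + 4 × 1798 = 8992 frames.
Within the current minute: 16 × 30 + 21 − 2 = 499 (labels ;00/;01 skipped at this minute). Total = 107892 + 8992 + 499 = 117383.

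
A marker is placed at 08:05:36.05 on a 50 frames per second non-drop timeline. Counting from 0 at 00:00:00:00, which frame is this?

Total seconds to the label: (8 × 3600 + 5 × 60 + 36) = 29136.
Frame index = 29136 × 50 + 5 = 1456805.

1456805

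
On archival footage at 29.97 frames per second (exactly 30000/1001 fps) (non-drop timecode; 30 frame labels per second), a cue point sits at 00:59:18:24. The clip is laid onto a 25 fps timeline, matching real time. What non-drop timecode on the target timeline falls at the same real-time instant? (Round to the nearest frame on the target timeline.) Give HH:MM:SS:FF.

Source frame index: (0×3600 + 59×60 + 18) × 30 + 24 = 106764.
Real time: 106764 / (30000/1001) = 8905897/2500 s.
Target frame: (8905897/2500) × (25) = 8905897/100 ≈ 89058.970 → 89059.
At 25 labels/s: frame 89059 → 00:59:22:09.

00:59:22:09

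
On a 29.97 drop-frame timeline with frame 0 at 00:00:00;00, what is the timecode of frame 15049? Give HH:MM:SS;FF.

00:08:22;05

Ten DF minutes hold 17982 frames, so frame 15049 lies in block 0 (frames 0–17981) with 15049 frames into that block.
The block's first minute is 1800 frames and the rest 1798 each; 15049 frames reaches minute 8, so 0 × 18 + 8 × 2 = 16 labels have been skipped so far.
Adding those back, label number 15049 + 16 = 15065 at 30 labels/s is 502 s + 5 f = 0 h 8 min 22 s frame 5, i.e. 00:08:22;05.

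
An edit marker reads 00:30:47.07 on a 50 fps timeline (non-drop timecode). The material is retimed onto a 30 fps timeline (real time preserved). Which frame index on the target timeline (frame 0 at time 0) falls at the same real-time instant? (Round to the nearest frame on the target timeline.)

frame 55414

Source frame index: (0×3600 + 30×60 + 47) × 50 + 7 = 92357.
Real time: 92357 / (50) = 92357/50 s.
Target frame: (92357/50) × (30) = 277071/5 ≈ 55414.200 → 55414.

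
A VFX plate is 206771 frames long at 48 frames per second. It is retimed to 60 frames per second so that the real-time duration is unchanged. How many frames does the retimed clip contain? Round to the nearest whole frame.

Frames at target rate = 206771 × (60) / (48) = 1033855/4 ≈ 258463.750.
Nearest whole frame: 258464.

258464 frames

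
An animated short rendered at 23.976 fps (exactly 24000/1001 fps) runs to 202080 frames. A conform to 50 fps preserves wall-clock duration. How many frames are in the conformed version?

Target frames = source frames × (target rate / source rate) = 202080 × (50)/(24000/1001) = 202080 × 1001/480 = 421421.

421421 frames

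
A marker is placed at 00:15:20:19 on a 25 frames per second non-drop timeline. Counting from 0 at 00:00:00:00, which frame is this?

Total seconds to the label: (0 × 3600 + 15 × 60 + 20) = 920.
Frame index = 920 × 25 + 19 = 23019.

23019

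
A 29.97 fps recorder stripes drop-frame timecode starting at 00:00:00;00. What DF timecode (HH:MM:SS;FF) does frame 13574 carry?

00:07:32;28

Ten DF minutes hold 17982 frames, so frame 13574 lies in block 0 (frames 0–17981) with 13574 frames into that block.
The block's first minute is 1800 frames and the rest 1798 each; 13574 frames reaches minute 7, so 0 × 18 + 7 × 2 = 14 labels have been skipped so far.
Adding those back, label number 13574 + 14 = 13588 at 30 labels/s is 452 s + 28 f = 0 h 7 min 32 s frame 28, i.e. 00:07:32;28.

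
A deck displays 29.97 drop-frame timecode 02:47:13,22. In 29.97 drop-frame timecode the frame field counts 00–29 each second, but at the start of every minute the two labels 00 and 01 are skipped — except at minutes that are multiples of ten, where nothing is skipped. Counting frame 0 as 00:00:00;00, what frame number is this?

Complete 10-minute blocks: 16, each 17982 frames → 287712.
Remaining 7 whole minutes in the current block: 1800 + 6 × 1798 = 12588 frames.
Within the current minute: 13 × 30 + 22 − 2 = 410 (labels ;00/;01 skipped at this minute). Total = 287712 + 12588 + 410 = 300710.

300710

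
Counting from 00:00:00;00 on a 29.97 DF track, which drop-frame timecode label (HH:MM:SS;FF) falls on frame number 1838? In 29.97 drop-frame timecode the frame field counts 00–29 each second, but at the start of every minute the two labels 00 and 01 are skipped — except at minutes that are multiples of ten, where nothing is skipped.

00:01:01;10

Each 10-minute DF block holds 10 × 60 × 30 − 9 × 2 = 17982 frames. 1838 ÷ 17982 → 0 full blocks, remainder 1838.
Within the partial block the first minute is 1800 frames and each further minute 1798, so 1 further minute boundary passed. Total skipped labels = 18 × 0 + 2 × 1 = 2.
Non-drop label index = 1838 + 2 = 1840; at 30 labels/s that is 00:01:01:10, i.e. DF 00:01:01;10.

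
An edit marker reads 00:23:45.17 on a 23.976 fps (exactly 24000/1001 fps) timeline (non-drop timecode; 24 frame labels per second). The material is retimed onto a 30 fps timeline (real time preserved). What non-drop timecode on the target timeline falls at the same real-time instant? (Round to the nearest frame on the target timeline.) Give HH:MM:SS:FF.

Source frame index: (0×3600 + 23×60 + 45) × 24 + 17 = 34217.
Real time: 34217 / (24000/1001) = 34251217/24000 s.
Target frame: (34251217/24000) × (30) = 34251217/800 ≈ 42814.021 → 42814.
At 30 labels/s: frame 42814 → 00:23:47:04.

00:23:47:04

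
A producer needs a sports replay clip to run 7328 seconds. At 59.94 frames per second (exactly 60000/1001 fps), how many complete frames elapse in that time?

439240 frames

Frames = 7328 × 60000/1001 = 439680000/1001 ≈ 439240.7592.
Complete frames: 439240.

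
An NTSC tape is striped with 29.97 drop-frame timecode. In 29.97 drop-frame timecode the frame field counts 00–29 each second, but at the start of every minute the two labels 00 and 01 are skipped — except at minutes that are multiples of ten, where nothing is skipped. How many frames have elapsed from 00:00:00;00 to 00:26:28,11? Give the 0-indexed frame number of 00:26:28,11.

47603

As if non-drop at 30 labels/s: (0 × 3600 + 26 × 60 + 28) × 30 + 11 = 47651.
Minute boundaries passed: 26; those not divisible by 10: 26 − 2 = 24; dropped labels = 2 × 24 = 48.
Actual frame index = 47651 − 48 = 47603.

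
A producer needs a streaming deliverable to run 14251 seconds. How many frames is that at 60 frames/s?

Frames = 14251 × 60 = 855060.

855060 frames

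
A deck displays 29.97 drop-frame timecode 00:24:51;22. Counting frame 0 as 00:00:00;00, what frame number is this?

44708

Complete 10-minute blocks: 2, each 17982 frames → 35964.
Remaining 4 whole minutes in the current block: 1800 + 3 × 1798 = 7194 frames.
Within the current minute: 51 × 30 + 22 − 2 = 1550 (labels ;00/;01 skipped at this minute). Total = 35964 + 7194 + 1550 = 44708.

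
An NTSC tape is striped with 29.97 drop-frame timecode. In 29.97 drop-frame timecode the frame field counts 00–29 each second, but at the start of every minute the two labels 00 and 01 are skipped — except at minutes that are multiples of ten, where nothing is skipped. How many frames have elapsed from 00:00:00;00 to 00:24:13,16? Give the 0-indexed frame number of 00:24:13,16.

Complete 10-minute blocks: 2, each 17982 frames → 35964.
Remaining 4 whole minutes in the current block: 1800 + 3 × 1798 = 7194 frames.
Within the current minute: 13 × 30 + 16 − 2 = 404 (labels ;00/;01 skipped at this minute). Total = 35964 + 7194 + 404 = 43562.

43562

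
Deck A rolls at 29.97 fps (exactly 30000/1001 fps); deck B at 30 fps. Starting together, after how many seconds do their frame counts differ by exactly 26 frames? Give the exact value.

The gap grows by |30 − 30000/1001| = 30/1001 frames per second.
Time for a 26-frame gap: 26 ÷ (30/1001) = 13013/15 s.

13013/15 seconds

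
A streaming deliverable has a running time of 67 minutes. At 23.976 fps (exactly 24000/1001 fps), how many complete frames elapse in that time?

96383 frames

67 min = 4020 s.
Frames = 4020 × 24000/1001 = 96480000/1001 ≈ 96383.6164.
Complete frames: 96383.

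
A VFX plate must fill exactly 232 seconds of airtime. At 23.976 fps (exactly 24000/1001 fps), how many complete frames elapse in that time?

Frames = 232 × 24000/1001 = 5568000/1001 ≈ 5562.4376.
Complete frames: 5562.

5562 frames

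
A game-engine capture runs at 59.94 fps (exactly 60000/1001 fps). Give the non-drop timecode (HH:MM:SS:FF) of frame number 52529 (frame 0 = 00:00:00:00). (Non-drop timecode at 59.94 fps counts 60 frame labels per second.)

52529 ÷ 60 = 875 full seconds, remainder 29 frames.
875 s = 0 h 14 min 35 s.
Timecode: 00:14:35:29.

00:14:35:29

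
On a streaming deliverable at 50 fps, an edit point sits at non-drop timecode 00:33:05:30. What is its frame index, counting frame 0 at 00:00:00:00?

frame 99280

Total seconds to the label: (0 × 3600 + 33 × 60 + 5) = 1985.
Frame index = 1985 × 50 + 30 = 99280.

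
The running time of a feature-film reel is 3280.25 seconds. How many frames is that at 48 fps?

Frames = 3280.25 × 48 = 157452.

157452 frames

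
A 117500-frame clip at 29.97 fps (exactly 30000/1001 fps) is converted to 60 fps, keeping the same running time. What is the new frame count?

Target frames = source frames × (target rate / source rate) = 117500 × (60)/(30000/1001) = 117500 × 1001/500 = 235235.

235235 frames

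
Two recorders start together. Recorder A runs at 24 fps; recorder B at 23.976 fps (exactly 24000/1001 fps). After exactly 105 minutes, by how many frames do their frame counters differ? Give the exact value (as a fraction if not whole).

105 min = 6300 s.
A emits 24 × 6300 = 151200 frames; B emits 24000/1001 × 6300 = 21600000/143.
Difference = 21600/143 frames (≈ 151.0490); B is behind A.

21600/143 frames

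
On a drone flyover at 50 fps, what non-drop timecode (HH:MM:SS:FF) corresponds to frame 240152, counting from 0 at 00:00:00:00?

240152 ÷ 50 = 4803 full seconds, remainder 2 frames.
4803 s = 1 h 20 min 3 s.
Timecode: 01:20:03:02.

01:20:03:02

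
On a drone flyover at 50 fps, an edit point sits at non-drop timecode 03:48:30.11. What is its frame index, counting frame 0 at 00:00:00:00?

Total seconds to the label: (3 × 3600 + 48 × 60 + 30) = 13710.
Frame index = 13710 × 50 + 11 = 685511.

frame 685511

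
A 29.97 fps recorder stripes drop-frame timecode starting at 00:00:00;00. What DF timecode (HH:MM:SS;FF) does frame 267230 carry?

Each 10-minute DF block holds 10 × 60 × 30 − 9 × 2 = 17982 frames. 267230 ÷ 17982 → 14 full blocks, remainder 15482.
Within the partial block the first minute is 1800 frames and each further minute 1798, so 8 further minute boundaries passed. Total skipped labels = 18 × 14 + 2 × 8 = 268.
Non-drop label index = 267230 + 268 = 267498; at 30 labels/s that is 02:28:36:18, i.e. DF 02:28:36;18.

02:28:36;18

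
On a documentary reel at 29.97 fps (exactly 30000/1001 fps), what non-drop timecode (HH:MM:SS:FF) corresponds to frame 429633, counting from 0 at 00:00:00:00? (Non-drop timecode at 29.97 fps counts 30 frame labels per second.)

429633 ÷ 30 = 14321 full seconds, remainder 3 frames.
14321 s = 3 h 58 min 41 s.
Timecode: 03:58:41:03.

03:58:41:03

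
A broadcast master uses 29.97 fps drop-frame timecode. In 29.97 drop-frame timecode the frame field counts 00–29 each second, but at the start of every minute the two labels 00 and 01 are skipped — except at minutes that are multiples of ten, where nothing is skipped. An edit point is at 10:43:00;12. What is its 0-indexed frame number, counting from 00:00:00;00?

1156254

Complete 10-minute blocks: 64, each 17982 frames → 1150848.
Remaining 3 whole minutes in the current block: 1800 + 2 × 1798 = 5396 frames.
Within the current minute: 0 × 30 + 12 − 2 = 10 (labels ;00/;01 skipped at this minute). Total = 1150848 + 5396 + 10 = 1156254.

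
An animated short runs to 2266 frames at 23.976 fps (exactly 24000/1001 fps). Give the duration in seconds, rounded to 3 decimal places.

Running time = 2266 × 1001/24000 = 1134133/12000 s ≈ 94.511 s.

94.511 seconds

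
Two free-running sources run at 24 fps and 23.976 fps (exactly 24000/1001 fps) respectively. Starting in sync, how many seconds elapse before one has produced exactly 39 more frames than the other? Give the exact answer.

1626.625 seconds

The gap grows by |24000/1001 − 24| = 24/1001 frames per second.
Time for a 39-frame gap: 39 ÷ (24/1001) = 1626.625 s.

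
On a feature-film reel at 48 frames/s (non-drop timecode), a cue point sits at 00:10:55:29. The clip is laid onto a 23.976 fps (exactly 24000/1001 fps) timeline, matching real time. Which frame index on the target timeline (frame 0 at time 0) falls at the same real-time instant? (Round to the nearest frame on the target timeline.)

Source frame index: (0×3600 + 10×60 + 55) × 48 + 29 = 31469.
Real time: 31469 / (48) = 31469/48 s.
Target frame: (31469/48) × (24000/1001) = 15734500/1001 ≈ 15718.781 → 15719.

frame 15719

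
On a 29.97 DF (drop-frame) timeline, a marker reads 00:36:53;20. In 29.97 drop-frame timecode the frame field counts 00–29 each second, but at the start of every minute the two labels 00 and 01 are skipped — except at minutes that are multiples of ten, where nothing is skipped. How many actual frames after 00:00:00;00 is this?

As if non-drop at 30 labels/s: (0 × 3600 + 36 × 60 + 53) × 30 + 20 = 66410.
Minute boundaries passed: 36; those not divisible by 10: 36 − 3 = 33; dropped labels = 2 × 33 = 66.
Actual frame index = 66410 − 66 = 66344.

66344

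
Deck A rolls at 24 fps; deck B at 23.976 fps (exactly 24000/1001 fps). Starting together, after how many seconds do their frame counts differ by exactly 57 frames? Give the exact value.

The gap grows by |24000/1001 − 24| = 24/1001 frames per second.
Time for a 57-frame gap: 57 ÷ (24/1001) = 2377.375 s.

2377.375 seconds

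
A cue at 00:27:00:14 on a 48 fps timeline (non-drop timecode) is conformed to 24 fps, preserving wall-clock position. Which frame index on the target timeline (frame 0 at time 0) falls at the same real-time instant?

Source frame index: (0×3600 + 27×60 + 0) × 48 + 14 = 77774.
Real time: 77774 / (48) = 38887/24 s.
Target frame: (38887/24) × (24) = 38887.

frame 38887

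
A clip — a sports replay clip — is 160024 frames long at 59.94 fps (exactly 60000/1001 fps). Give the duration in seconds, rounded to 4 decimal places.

Running time = 160024 × 1001/60000 = 20023003/7500 s ≈ 2669.7337 s.

2669.7337 seconds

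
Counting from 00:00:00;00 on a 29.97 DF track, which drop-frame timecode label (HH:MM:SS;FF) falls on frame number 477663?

Each 10-minute DF block holds 10 × 60 × 30 − 9 × 2 = 17982 frames. 477663 ÷ 17982 → 26 full blocks, remainder 10131.
Within the partial block the first minute is 1800 frames and each further minute 1798, so 5 further minute boundaries passed. Total skipped labels = 18 × 26 + 2 × 5 = 478.
Non-drop label index = 477663 + 478 = 478141; at 30 labels/s that is 04:25:38:01, i.e. DF 04:25:38;01.

04:25:38;01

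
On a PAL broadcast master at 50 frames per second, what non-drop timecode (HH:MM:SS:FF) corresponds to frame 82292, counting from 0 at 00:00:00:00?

00:27:25:42

82292 ÷ 50 = 1645 full seconds, remainder 42 frames.
1645 s = 0 h 27 min 25 s.
Timecode: 00:27:25:42.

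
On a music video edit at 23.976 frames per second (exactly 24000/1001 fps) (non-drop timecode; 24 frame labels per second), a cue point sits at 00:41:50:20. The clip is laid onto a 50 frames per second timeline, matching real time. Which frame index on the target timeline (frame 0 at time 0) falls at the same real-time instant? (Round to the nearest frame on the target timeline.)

frame 125667

Source frame index: (0×3600 + 41×60 + 50) × 24 + 20 = 60260.
Real time: 60260 / (24000/1001) = 3016013/1200 s.
Target frame: (3016013/1200) × (50) = 3016013/24 ≈ 125667.208 → 125667.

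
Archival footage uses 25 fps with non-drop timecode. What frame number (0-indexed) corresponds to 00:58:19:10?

87485

Total seconds to the label: (0 × 3600 + 58 × 60 + 19) = 3499.
Frame index = 3499 × 25 + 10 = 87485.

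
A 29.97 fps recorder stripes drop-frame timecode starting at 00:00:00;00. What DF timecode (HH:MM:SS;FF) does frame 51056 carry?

Ten DF minutes hold 17982 frames, so frame 51056 lies in block 2 (frames 35964–53945) with 15092 frames into that block.
The block's first minute is 1800 frames and the rest 1798 each; 15092 frames reaches minute 8, so 2 × 18 + 8 × 2 = 52 labels have been skipped so far.
Adding those back, label number 51056 + 52 = 51108 at 30 labels/s is 1703 s + 18 f = 0 h 28 min 23 s frame 18, i.e. 00:28:23;18.

00:28:23;18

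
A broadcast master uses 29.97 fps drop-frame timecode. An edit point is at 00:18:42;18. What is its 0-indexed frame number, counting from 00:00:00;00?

33644

Complete 10-minute blocks: 1, each 17982 frames → 17982.
Remaining 8 whole minutes in the current block: 1800 + 7 × 1798 = 14386 frames.
Within the current minute: 42 × 30 + 18 − 2 = 1276 (labels ;00/;01 skipped at this minute). Total = 17982 + 14386 + 1276 = 33644.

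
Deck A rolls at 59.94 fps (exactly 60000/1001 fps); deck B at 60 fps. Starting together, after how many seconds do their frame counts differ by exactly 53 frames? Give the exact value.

53053/60 seconds

The gap grows by |60 − 60000/1001| = 60/1001 frames per second.
Time for a 53-frame gap: 53 ÷ (60/1001) = 53053/60 s.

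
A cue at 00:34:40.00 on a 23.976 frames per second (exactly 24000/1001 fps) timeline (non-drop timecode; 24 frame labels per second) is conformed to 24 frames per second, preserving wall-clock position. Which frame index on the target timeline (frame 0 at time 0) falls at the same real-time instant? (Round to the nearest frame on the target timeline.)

Source frame index: (0×3600 + 34×60 + 40) × 24 + 0 = 49920.
Real time: 49920 / (24000/1001) = 52052/25 s.
Target frame: (52052/25) × (24) = 1249248/25 ≈ 49969.920 → 49970.

frame 49970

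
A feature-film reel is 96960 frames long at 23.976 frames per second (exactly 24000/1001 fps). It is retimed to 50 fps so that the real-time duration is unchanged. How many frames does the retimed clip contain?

202202 frames

Target frames = source frames × (target rate / source rate) = 96960 × (50)/(24000/1001) = 96960 × 1001/480 = 202202.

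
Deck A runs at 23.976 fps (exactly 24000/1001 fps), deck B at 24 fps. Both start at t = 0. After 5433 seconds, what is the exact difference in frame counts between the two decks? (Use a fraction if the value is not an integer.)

A emits 24000/1001 × 5433 = 130392000/1001 frames; B emits 24 × 5433 = 130392.
Difference = 130392/1001 frames (≈ 130.2617); B is ahead of A.

130392/1001 frames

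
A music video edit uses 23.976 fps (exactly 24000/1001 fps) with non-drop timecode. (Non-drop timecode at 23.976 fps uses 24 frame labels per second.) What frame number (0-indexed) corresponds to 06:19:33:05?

Total seconds to the label: (6 × 3600 + 19 × 60 + 33) = 22773.
Frame index = 22773 × 24 + 5 = 546557.

frame 546557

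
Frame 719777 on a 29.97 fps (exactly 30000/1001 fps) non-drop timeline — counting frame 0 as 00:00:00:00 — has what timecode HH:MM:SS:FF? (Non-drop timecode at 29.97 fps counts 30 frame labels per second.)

06:39:52:17

719777 ÷ 30 = 23992 full seconds, remainder 17 frames.
23992 s = 6 h 39 min 52 s.
Timecode: 06:39:52:17.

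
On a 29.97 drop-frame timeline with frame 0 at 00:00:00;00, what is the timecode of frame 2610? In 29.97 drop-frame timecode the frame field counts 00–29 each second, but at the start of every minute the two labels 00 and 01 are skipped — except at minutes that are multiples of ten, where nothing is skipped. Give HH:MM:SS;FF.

00:01:27;02

Ten DF minutes hold 17982 frames, so frame 2610 lies in block 0 (frames 0–17981) with 2610 frames into that block.
The block's first minute is 1800 frames and the rest 1798 each; 2610 frames reaches minute 1, so 0 × 18 + 1 × 2 = 2 labels have been skipped so far.
Adding those back, label number 2610 + 2 = 2612 at 30 labels/s is 87 s + 2 f = 0 h 1 min 27 s frame 2, i.e. 00:01:27;02.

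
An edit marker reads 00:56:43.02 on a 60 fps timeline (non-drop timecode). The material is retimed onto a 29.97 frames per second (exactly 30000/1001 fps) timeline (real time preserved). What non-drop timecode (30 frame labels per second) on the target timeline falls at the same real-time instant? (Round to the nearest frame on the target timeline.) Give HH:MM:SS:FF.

00:56:39:19

Source frame index: (0×3600 + 56×60 + 43) × 60 + 2 = 204182.
Real time: 204182 / (60) = 102091/30 s.
Target frame: (102091/30) × (30000/1001) = 9281000/91 ≈ 101989.011 → 101989.
At 30 labels/s: frame 101989 → 00:56:39:19.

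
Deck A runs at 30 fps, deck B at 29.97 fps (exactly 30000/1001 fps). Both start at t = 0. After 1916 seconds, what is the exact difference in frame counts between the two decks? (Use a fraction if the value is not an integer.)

57480/1001 frames

A emits 30 × 1916 = 57480 frames; B emits 30000/1001 × 1916 = 57480000/1001.
Difference = 57480/1001 frames (≈ 57.4226); B is behind A.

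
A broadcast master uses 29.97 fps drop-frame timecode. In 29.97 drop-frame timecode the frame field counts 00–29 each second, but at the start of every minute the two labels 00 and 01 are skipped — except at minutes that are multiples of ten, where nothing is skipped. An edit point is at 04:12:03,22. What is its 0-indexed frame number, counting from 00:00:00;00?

As if non-drop at 30 labels/s: (4 × 3600 + 12 × 60 + 3) × 30 + 22 = 453712.
Minute boundaries passed: 252; those not divisible by 10: 252 − 25 = 227; dropped labels = 2 × 227 = 454.
Actual frame index = 453712 − 454 = 453258.

453258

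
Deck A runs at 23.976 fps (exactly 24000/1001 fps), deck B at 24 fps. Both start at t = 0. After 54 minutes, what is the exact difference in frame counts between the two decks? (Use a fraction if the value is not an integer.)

77760/1001 frames

54 min = 3240 s.
A emits 24000/1001 × 3240 = 77760000/1001 frames; B emits 24 × 3240 = 77760.
Difference = 77760/1001 frames (≈ 77.6823); B is ahead of A.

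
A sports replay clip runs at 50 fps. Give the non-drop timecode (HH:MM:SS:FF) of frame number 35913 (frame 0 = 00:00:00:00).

00:11:58:13

35913 ÷ 50 = 718 full seconds, remainder 13 frames.
718 s = 0 h 11 min 58 s.
Timecode: 00:11:58:13.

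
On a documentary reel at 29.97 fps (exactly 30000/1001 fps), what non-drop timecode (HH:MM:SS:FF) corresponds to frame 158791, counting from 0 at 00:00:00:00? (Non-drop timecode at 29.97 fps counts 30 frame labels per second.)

01:28:13:01

158791 ÷ 30 = 5293 full seconds, remainder 1 frame.
5293 s = 1 h 28 min 13 s.
Timecode: 01:28:13:01.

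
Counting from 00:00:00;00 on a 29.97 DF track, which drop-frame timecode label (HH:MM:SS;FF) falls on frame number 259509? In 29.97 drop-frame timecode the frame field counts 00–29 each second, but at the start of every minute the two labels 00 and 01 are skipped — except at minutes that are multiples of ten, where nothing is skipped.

02:24:18;29

Ten DF minutes hold 17982 frames, so frame 259509 lies in block 14 (frames 251748–269729) with 7761 frames into that block.
The block's first minute is 1800 frames and the rest 1798 each; 7761 frames reaches minute 4, so 14 × 18 + 4 × 2 = 260 labels have been skipped so far.
Adding those back, label number 259509 + 260 = 259769 at 30 labels/s is 8658 s + 29 f = 2 h 24 min 18 s frame 29, i.e. 02:24:18;29.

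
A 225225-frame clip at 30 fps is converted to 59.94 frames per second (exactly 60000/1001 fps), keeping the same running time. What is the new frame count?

Target frames = source frames × (target rate / source rate) = 225225 × (60000/1001)/(30) = 225225 × 2000/1001 = 450000.

450000 frames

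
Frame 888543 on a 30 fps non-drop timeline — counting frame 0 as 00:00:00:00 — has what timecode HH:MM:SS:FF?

888543 ÷ 30 = 29618 full seconds, remainder 3 frames.
29618 s = 8 h 13 min 38 s.
Timecode: 08:13:38:03.

08:13:38:03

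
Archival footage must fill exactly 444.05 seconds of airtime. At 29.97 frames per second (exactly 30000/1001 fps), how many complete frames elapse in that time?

Frames = 444.05 × 30000/1001 = 13321500/1001 ≈ 13308.1918.
Complete frames: 13308.

13308 frames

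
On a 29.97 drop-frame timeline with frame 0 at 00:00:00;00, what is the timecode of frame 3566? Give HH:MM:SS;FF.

Each 10-minute DF block holds 10 × 60 × 30 − 9 × 2 = 17982 frames. 3566 ÷ 17982 → 0 full blocks, remainder 3566.
Within the partial block the first minute is 1800 frames and each further minute 1798, so 1 further minute boundary passed. Total skipped labels = 18 × 0 + 2 × 1 = 2.
Non-drop label index = 3566 + 2 = 3568; at 30 labels/s that is 00:01:58:28, i.e. DF 00:01:58;28.

00:01:58;28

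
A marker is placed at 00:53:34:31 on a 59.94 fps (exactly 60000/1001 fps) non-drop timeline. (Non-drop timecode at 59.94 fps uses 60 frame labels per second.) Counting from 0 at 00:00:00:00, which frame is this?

192871

Total seconds to the label: (0 × 3600 + 53 × 60 + 34) = 3214.
Frame index = 3214 × 60 + 31 = 192871.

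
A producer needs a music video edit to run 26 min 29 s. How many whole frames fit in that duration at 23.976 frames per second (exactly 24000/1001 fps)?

26 min 29 s = 1589 s.
Frames = 1589 × 24000/1001 = 5448000/143 ≈ 38097.9021.
Complete frames: 38097.

38097 frames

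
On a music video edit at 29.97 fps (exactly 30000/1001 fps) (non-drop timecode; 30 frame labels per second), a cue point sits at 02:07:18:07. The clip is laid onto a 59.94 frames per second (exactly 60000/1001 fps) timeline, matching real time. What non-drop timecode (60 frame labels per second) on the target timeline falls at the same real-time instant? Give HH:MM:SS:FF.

02:07:18:14

Source frame index: (2×3600 + 7×60 + 18) × 30 + 7 = 229147.
Real time: 229147 / (30000/1001) = 229376147/30000 s.
Target frame: (229376147/30000) × (60000/1001) = 458294.
At 60 labels/s: frame 458294 → 02:07:18:14.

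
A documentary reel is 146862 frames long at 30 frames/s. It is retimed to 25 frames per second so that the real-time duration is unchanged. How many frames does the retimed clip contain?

122385 frames

Target frames = source frames × (target rate / source rate) = 146862 × (25)/(30) = 146862 × 5/6 = 122385.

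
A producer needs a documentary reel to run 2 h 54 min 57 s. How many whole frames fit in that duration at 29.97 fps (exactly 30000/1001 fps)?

314595 frames

2 h 54 min 57 s = 10497 s.
Frames = 10497 × 30000/1001 = 314910000/1001 ≈ 314595.4046.
Complete frames: 314595.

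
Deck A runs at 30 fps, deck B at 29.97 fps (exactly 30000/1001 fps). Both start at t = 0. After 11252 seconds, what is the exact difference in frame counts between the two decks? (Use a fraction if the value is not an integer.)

337560/1001 frames

A emits 30 × 11252 = 337560 frames; B emits 30000/1001 × 11252 = 337560000/1001.
Difference = 337560/1001 frames (≈ 337.2228); B is behind A.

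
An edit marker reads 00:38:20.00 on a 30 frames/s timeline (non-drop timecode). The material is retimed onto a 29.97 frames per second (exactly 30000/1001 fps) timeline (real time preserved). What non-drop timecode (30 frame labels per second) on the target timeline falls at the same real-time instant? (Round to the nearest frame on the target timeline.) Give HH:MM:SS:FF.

Source frame index: (0×3600 + 38×60 + 20) × 30 + 0 = 69000.
Real time: 69000 / (30) = 2300 s.
Target frame: (2300) × (30000/1001) = 69000000/1001 ≈ 68931.069 → 68931.
At 30 labels/s: frame 68931 → 00:38:17:21.

00:38:17:21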